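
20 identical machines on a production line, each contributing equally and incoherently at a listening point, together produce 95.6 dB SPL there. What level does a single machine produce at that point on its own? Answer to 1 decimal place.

82.6 dB SPL

20 equal incoherent sources add 10·log₁₀(20) = 13.01 dB over one source.
L_one = 95.6 − 13.01 = 82.6 dB SPL.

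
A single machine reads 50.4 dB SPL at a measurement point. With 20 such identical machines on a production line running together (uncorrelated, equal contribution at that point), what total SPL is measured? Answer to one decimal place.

63.4 dB SPL

20 equal incoherent sources raise the level by 10·log₁₀(20) = 13.01 dB.
L_total = 50.4 + 13.01 = 63.4 dB SPL.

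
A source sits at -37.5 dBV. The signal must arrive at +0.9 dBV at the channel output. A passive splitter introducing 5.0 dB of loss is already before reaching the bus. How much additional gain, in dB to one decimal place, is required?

The required make-up gain is the shortfall in the dB sum.
G = +0.9 − (-37.5) + 5.0 = 43.4 dB.

43.4 dB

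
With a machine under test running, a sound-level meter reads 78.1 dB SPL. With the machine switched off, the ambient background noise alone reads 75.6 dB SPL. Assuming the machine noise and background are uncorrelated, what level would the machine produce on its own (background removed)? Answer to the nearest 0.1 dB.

Background correction is a power subtraction:
L_src = 10·log₁₀(10^(78.1/10) − 10^(75.6/10)) = 10·log₁₀(28260000) = 74.5 dB SPL.

74.5 dB SPL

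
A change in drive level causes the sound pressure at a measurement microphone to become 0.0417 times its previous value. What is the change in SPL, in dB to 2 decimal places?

-27.60 dB

SPL change from a pressure ratio uses the 20·log₁₀ form:
20·log₁₀(0.0417) = -27.60 dB.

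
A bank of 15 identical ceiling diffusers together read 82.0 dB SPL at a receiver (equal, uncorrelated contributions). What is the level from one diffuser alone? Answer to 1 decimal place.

15 equal incoherent sources add 10·log₁₀(15) = 11.76 dB over one source.
L_one = 82.0 − 11.76 = 70.2 dB SPL.

70.2 dB SPL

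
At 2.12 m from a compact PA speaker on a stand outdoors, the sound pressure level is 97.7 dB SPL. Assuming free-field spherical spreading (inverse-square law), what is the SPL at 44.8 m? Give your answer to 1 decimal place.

71.2 dB SPL

Inverse-square spreading gives ΔL = −20·log₁₀(d₂/d₁).
ΔL = −20·log₁₀(44.8/2.12) = -26.50 dB, so L₂ = 97.7 + (-26.50) = 71.2 dB SPL.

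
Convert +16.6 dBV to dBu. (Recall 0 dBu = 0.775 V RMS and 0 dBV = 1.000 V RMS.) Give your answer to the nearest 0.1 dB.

+18.8 dBu

The offset between the scales is 20·log₁₀(0.775/1.000) = −2.214 dB.
So dBu = +16.6 + 2.214 = +18.8 dBu.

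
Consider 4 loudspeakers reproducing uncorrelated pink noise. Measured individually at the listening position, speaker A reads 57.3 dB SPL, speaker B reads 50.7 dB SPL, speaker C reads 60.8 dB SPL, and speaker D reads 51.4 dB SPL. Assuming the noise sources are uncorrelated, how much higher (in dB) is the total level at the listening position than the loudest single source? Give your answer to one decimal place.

Add the sources as powers (linear), then convert back to dB:
L_total = 10·log₁₀(10^(57.3/10) + 10^(50.7/10) + 10^(60.8/10) + 10^(51.4/10)) = 63.00 dB SPL.
Excess over the loudest (60.8 dB): 63.00 − 60.8 = 2.2 dB.

2.2 dB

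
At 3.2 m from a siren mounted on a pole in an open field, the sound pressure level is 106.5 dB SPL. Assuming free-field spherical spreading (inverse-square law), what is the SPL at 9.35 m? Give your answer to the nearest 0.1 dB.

97.2 dB SPL

Free-field point source: level drops by 20·log₁₀ of the distance ratio.
ΔL = −20·log₁₀(9.35/3.2) = -9.31 dB, so L₂ = 106.5 + (-9.31) = 97.2 dB SPL.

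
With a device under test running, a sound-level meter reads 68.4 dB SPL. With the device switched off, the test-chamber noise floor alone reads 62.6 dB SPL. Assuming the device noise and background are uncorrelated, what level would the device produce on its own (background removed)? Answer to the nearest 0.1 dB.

67.1 dB SPL

Remove the background by subtracting linear intensities:
L_src = 10·log₁₀(10^(68.4/10) − 10^(62.6/10)) = 10·log₁₀(5099000) = 67.1 dB SPL.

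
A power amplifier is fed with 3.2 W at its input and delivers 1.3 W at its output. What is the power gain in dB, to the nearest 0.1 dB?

Power ratio → dB uses the 10·log₁₀ form:
10·log₁₀(1.3/3.2) = 10·log₁₀(0.4062) = -3.9 dB.

-3.9 dB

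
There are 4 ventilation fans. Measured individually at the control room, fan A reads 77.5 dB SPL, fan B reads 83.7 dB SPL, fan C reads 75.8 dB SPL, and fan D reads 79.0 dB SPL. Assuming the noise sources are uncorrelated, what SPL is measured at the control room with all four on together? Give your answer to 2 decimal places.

Add the sources as powers (linear), then convert back to dB:
L_total = 10·log₁₀(10^(77.5/10) + 10^(83.7/10) + 10^(75.8/10) + 10^(79.0/10)) = 10·log₁₀(408100000) = 86.11 dB SPL.

86.11 dB SPL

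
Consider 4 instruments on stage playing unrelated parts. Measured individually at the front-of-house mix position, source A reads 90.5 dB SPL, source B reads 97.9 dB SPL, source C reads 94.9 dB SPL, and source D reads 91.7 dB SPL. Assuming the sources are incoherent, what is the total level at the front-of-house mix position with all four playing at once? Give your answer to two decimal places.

100.74 dB SPL

Add the sources as powers (linear), then convert back to dB:
L_total = 10·log₁₀(10^(90.5/10) + 10^(97.9/10) + 10^(94.9/10) + 10^(91.7/10)) = 10·log₁₀(11857000000) = 100.74 dB SPL.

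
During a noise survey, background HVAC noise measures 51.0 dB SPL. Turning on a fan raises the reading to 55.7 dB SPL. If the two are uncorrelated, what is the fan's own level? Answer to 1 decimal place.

53.9 dB SPL

Background correction is a power subtraction:
L_src = 10·log₁₀(10^(55.7/10) − 10^(51.0/10)) = 10·log₁₀(245600) = 53.9 dB SPL.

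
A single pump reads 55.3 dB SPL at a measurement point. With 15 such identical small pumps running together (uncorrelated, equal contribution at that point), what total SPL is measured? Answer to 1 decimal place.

15 equal incoherent sources raise the level by 10·log₁₀(15) = 11.76 dB.
L_total = 55.3 + 11.76 = 67.1 dB SPL.

67.1 dB SPL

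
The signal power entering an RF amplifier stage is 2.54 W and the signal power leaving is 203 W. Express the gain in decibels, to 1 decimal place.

Power is a power quantity, so gain = 10·log₁₀(P_out/P_in).
10·log₁₀(203/2.54) = 10·log₁₀(79.92) = 19.0 dB.

19.0 dB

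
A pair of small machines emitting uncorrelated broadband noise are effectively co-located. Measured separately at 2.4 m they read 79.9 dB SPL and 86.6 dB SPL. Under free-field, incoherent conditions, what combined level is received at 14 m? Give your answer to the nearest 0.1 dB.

Combined at 2.4 m: 10·log₁₀(10^(79.9/10)+10^(86.6/10)) = 87.44 dB SPL.
Then apply −20·log₁₀(14/2.4) = -15.32 dB → 72.1 dB SPL.

72.1 dB SPL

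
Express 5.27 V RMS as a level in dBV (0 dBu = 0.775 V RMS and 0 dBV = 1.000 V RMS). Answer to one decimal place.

+14.4 dBV

dBV = 20·log₁₀(V / 1.000 V).
20·log₁₀(5.27/1.000) = +14.4 dBV.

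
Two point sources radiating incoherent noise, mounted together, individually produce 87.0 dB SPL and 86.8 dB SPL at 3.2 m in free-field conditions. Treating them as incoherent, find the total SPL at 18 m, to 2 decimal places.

Combined at 3.2 m: 10·log₁₀(10^(87.0/10)+10^(86.8/10)) = 89.911 dB SPL.
Then apply −20·log₁₀(18/3.2) = -15.002 dB → 74.91 dB SPL.

74.91 dB SPL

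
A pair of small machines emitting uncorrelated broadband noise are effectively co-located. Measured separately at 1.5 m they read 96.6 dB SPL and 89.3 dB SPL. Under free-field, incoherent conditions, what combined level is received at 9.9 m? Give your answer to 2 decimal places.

80.95 dB SPL

Combined at 1.5 m: 10·log₁₀(10^(96.6/10)+10^(89.3/10)) = 97.342 dB SPL.
Then apply −20·log₁₀(9.9/1.5) = -16.391 dB → 80.95 dB SPL.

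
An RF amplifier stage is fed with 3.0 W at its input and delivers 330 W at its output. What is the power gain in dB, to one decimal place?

20.4 dB

Power ratio → dB uses the 10·log₁₀ form:
10·log₁₀(330/3.0) = 10·log₁₀(110.0) = 20.4 dB.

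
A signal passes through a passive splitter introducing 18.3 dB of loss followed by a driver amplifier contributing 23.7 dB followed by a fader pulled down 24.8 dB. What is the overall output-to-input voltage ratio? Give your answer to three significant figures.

0.107

Net gain = (−18.3) + 23.7 + (−24.8) = -19.4 dB.
Voltage ratio = 10^(-19.4/20) = 0.107.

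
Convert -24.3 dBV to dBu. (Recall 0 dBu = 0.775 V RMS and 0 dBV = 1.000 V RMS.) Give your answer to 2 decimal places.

-22.09 dBu

The offset between the scales is 20·log₁₀(0.775/1.000) = −2.214 dB.
So dBu = -24.3 + 2.214 = -22.09 dBu.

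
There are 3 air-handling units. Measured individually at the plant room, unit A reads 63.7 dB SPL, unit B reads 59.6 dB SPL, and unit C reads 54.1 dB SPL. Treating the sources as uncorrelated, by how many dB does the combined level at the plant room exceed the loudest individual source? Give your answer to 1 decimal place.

1.8 dB

Add the sources as powers (linear), then convert back to dB:
L_total = 10·log₁₀(10^(63.7/10) + 10^(59.6/10) + 10^(54.1/10)) = 65.46 dB SPL.
Excess over the loudest (63.7 dB): 65.46 − 63.7 = 1.8 dB.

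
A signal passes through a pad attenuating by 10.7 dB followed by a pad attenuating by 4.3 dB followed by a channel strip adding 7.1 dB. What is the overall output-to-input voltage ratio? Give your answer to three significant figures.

Net gain = (−10.7) + (−4.3) + 7.1 = -7.9 dB.
Voltage ratio = 10^(-7.9/20) = 0.403.

0.403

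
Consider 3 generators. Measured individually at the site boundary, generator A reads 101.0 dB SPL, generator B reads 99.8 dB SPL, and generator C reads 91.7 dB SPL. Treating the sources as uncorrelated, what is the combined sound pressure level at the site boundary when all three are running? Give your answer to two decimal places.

103.73 dB SPL

Add the sources as powers (linear), then convert back to dB:
L_total = 10·log₁₀(10^(101.0/10) + 10^(99.8/10) + 10^(91.7/10)) = 10·log₁₀(23618000000) = 103.73 dB SPL.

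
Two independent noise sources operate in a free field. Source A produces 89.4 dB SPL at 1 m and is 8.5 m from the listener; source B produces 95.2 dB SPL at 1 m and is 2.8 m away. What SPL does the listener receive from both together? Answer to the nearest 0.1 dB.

86.4 dB SPL

At the listener: L_A = 89.4 − 20·log₁₀(8.5) = 70.81 dB; L_B = 95.2 − 20·log₁₀(2.8) = 86.26 dB.
Combined: 10·log₁₀(10^(70.81/10)+10^(86.26/10)) = 86.4 dB SPL.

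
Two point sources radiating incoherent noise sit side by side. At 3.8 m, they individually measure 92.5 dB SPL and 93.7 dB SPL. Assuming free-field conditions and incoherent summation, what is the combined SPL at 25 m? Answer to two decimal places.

Combined at 3.8 m: 10·log₁₀(10^(92.5/10)+10^(93.7/10)) = 96.152 dB SPL.
Then apply −20·log₁₀(25/3.8) = -16.363 dB → 79.79 dB SPL.

79.79 dB SPL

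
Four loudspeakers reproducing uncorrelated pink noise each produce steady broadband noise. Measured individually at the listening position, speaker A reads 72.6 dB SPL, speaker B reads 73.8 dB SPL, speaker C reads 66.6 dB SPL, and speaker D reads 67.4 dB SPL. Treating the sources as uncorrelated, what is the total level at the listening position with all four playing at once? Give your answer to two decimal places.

Incoherent sources sum as intensities:
L_total = 10·log₁₀(10^(72.6/10) + 10^(73.8/10) + 10^(66.6/10) + 10^(67.4/10)) = 10·log₁₀(52250000) = 77.18 dB SPL.

77.18 dB SPL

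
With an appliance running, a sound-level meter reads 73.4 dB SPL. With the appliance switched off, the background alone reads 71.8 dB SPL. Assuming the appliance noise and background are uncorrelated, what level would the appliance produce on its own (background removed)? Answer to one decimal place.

Remove the background by subtracting linear intensities:
L_src = 10·log₁₀(10^(73.4/10) − 10^(71.8/10)) = 10·log₁₀(6742000) = 68.3 dB SPL.

68.3 dB SPL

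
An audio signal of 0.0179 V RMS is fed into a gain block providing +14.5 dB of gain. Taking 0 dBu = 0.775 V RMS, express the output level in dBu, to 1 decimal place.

-18.2 dBu

Input level: 20·log₁₀(0.0179/0.775) = -32.73 dBu.
Output: -32.73 + 14.5 = -18.2 dBu.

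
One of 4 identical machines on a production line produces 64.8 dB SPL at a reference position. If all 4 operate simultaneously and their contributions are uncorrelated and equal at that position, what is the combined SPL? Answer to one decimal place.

70.8 dB SPL

4 equal incoherent sources raise the level by 10·log₁₀(4) = 6.02 dB.
L_total = 64.8 + 6.02 = 70.8 dB SPL.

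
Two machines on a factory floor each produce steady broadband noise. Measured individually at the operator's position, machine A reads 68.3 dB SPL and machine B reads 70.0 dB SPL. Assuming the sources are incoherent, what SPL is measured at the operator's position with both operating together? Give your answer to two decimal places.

Uncorrelated sources add in intensity (power), not in dB.
L_total = 10·log₁₀(10^(68.3/10) + 10^(70.0/10)) = 10·log₁₀(16760000) = 72.24 dB SPL.

72.24 dB SPL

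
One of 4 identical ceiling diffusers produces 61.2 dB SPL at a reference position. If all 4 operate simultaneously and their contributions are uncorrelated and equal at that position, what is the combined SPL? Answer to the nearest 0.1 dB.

67.2 dB SPL

4 equal incoherent sources raise the level by 10·log₁₀(4) = 6.02 dB.
L_total = 61.2 + 6.02 = 67.2 dB SPL.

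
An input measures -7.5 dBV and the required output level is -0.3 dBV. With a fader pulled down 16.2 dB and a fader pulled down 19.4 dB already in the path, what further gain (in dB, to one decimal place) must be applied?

42.8 dB

The required make-up gain is the shortfall in the dB sum.
G = -0.3 − (-7.5) + 16.2 + 19.4 = 42.8 dB.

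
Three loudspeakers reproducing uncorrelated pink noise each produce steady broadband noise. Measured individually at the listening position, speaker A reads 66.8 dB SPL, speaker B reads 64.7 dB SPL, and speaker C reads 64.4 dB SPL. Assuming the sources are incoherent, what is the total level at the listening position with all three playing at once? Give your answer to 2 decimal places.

70.21 dB SPL

Incoherent sources sum as intensities:
L_total = 10·log₁₀(10^(66.8/10) + 10^(64.7/10) + 10^(64.4/10)) = 10·log₁₀(10490000) = 70.21 dB SPL.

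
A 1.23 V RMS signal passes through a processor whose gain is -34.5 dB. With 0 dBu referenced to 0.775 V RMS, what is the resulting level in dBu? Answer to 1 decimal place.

-30.5 dBu

Input level: 20·log₁₀(1.23/0.775) = 4.01 dBu.
Output: 4.01 − 34.5 = -30.5 dBu.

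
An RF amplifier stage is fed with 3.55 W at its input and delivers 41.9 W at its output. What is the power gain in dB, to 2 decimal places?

10.72 dB

Power is a power quantity, so gain = 10·log₁₀(P_out/P_in).
10·log₁₀(41.9/3.55) = 10·log₁₀(11.80) = 10.72 dB.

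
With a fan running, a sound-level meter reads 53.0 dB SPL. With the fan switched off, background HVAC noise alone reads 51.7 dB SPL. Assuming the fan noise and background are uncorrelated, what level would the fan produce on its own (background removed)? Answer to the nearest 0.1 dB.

47.1 dB SPL

Remove the background by subtracting linear intensities:
L_src = 10·log₁₀(10^(53.0/10) − 10^(51.7/10)) = 10·log₁₀(51620) = 47.1 dB SPL.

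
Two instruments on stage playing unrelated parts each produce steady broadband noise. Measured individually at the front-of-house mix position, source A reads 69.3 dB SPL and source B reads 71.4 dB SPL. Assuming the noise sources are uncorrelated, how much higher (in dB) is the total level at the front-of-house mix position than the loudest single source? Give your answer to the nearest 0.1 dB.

2.1 dB

Add the sources as powers (linear), then convert back to dB:
L_total = 10·log₁₀(10^(69.3/10) + 10^(71.4/10)) = 73.49 dB SPL.
Excess over the loudest (71.4 dB): 73.49 − 71.4 = 2.1 dB.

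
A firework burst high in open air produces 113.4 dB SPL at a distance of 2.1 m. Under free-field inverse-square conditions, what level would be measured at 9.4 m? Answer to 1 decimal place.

Inverse-square spreading gives ΔL = −20·log₁₀(d₂/d₁).
ΔL = −20·log₁₀(9.4/2.1) = -13.02 dB, so L₂ = 113.4 + (-13.02) = 100.4 dB SPL.

100.4 dB SPL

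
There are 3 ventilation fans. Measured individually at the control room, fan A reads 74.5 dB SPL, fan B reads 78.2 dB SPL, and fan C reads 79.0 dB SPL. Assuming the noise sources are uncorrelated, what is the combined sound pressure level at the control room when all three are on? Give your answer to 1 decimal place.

82.4 dB SPL

Add the sources as powers (linear), then convert back to dB:
L_total = 10·log₁₀(10^(74.5/10) + 10^(78.2/10) + 10^(79.0/10)) = 10·log₁₀(173700000) = 82.4 dB SPL.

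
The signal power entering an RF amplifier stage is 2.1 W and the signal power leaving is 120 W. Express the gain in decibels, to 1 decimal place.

17.6 dB

Power ratio → dB uses the 10·log₁₀ form:
10·log₁₀(120/2.1) = 10·log₁₀(57.14) = 17.6 dB.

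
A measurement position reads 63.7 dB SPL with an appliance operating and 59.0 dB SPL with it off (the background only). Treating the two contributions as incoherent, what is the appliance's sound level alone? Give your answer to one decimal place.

61.9 dB SPL

Background correction is a power subtraction:
L_src = 10·log₁₀(10^(63.7/10) − 10^(59.0/10)) = 10·log₁₀(1550000) = 61.9 dB SPL.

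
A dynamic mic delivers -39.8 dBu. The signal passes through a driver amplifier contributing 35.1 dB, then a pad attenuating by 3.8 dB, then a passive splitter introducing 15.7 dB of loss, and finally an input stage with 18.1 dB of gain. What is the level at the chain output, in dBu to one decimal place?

Cascaded gains and losses add directly in dB.
-39.8 + 35.1 − 3.8 − 15.7 + 18.1 = -6.1 dBu.

-6.1 dBu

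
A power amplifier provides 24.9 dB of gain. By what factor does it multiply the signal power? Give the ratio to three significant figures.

309

Power ratio = 10^(dB/10).
10^(24.9/10) = 10^(2.490) = 309.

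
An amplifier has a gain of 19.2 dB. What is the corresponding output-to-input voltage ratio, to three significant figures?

Voltage ratio = 10^(dB/20).
10^(19.2/20) = 10^(0.9600) = 9.12.

9.12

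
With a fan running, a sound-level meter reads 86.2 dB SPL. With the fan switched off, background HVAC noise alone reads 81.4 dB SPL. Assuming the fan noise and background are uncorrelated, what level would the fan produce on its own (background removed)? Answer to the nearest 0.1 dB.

Background correction is a power subtraction:
L_src = 10·log₁₀(10^(86.2/10) − 10^(81.4/10)) = 10·log₁₀(278800000) = 84.5 dB SPL.

84.5 dB SPL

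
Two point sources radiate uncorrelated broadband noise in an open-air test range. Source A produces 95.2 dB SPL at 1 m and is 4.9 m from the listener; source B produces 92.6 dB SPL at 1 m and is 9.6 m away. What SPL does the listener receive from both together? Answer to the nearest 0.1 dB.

82.0 dB SPL

At the listener: L_A = 95.2 − 20·log₁₀(4.9) = 81.40 dB; L_B = 92.6 − 20·log₁₀(9.6) = 72.95 dB.
Combined: 10·log₁₀(10^(81.40/10)+10^(72.95/10)) = 82.0 dB SPL.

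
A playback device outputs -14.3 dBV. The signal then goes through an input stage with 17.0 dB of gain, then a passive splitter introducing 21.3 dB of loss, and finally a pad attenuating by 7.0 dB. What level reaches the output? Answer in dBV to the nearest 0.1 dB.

-25.6 dBV

Cascaded gains and losses add directly in dB.
-14.3 + 17.0 − 21.3 − 7.0 = -25.6 dBV.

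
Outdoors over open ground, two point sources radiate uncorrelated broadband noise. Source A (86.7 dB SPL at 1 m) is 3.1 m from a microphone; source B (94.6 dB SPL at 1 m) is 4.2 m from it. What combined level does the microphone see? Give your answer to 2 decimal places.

83.27 dB SPL

At the listener: L_A = 86.7 − 20·log₁₀(3.1) = 76.873 dB; L_B = 94.6 − 20·log₁₀(4.2) = 82.135 dB.
Combined: 10·log₁₀(10^(76.873/10)+10^(82.135/10)) = 83.27 dB SPL.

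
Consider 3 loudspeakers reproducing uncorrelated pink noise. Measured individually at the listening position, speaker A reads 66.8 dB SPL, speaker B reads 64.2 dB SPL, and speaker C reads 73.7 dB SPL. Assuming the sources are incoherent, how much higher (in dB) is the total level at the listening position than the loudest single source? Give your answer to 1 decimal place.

1.2 dB

Uncorrelated sources add in intensity (power), not in dB.
L_total = 10·log₁₀(10^(66.8/10) + 10^(64.2/10) + 10^(73.7/10)) = 74.89 dB SPL.
Excess over the loudest (73.7 dB): 74.89 − 73.7 = 1.2 dB.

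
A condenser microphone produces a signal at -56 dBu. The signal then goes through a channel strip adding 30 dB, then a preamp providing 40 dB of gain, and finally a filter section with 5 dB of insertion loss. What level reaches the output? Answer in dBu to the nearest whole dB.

+9 dBu

Gain stages sum in dB:
-56 + 30 + 40 − 5 = +9 dBu.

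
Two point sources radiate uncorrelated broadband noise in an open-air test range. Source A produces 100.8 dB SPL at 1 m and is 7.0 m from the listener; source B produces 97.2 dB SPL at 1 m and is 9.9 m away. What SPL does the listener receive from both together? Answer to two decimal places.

84.76 dB SPL

At the listener: L_A = 100.8 − 20·log₁₀(7.0) = 83.898 dB; L_B = 97.2 − 20·log₁₀(9.9) = 77.287 dB.
Combined: 10·log₁₀(10^(83.898/10)+10^(77.287/10)) = 84.76 dB SPL.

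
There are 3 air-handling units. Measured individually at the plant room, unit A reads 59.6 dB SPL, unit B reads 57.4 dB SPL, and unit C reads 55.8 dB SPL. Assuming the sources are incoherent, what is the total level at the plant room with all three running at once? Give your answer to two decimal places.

62.65 dB SPL

Add the sources as powers (linear), then convert back to dB:
L_total = 10·log₁₀(10^(59.6/10) + 10^(57.4/10) + 10^(55.8/10)) = 10·log₁₀(1842000) = 62.65 dB SPL.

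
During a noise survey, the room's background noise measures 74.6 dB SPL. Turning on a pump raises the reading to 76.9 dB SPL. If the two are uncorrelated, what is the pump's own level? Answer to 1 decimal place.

73.0 dB SPL

Background correction is a power subtraction:
L_src = 10·log₁₀(10^(76.9/10) − 10^(74.6/10)) = 10·log₁₀(20140000) = 73.0 dB SPL.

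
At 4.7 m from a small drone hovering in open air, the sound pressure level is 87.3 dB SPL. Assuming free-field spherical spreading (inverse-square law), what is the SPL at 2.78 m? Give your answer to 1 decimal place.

91.9 dB SPL

Free-field point source: level drops by 20·log₁₀ of the distance ratio.
ΔL = −20·log₁₀(2.78/4.7) = 4.56 dB, so L₂ = 87.3 + (4.56) = 91.9 dB SPL.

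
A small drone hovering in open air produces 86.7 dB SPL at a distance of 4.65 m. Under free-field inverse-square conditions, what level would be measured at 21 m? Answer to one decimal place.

73.6 dB SPL

Inverse-square spreading gives ΔL = −20·log₁₀(d₂/d₁).
ΔL = −20·log₁₀(21/4.65) = -13.10 dB, so L₂ = 86.7 + (-13.10) = 73.6 dB SPL.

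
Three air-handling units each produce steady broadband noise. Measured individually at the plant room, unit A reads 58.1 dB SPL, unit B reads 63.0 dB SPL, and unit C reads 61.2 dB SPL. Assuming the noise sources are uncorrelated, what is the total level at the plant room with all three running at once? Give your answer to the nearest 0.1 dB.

Incoherent sources sum as intensities:
L_total = 10·log₁₀(10^(58.1/10) + 10^(63.0/10) + 10^(61.2/10)) = 10·log₁₀(3959000) = 66.0 dB SPL.

66.0 dB SPL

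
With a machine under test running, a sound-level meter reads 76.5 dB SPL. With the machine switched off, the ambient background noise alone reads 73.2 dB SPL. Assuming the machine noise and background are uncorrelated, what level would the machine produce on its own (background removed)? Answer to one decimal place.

73.8 dB SPL

Remove the background by subtracting linear intensities:
L_src = 10·log₁₀(10^(76.5/10) − 10^(73.2/10)) = 10·log₁₀(23780000) = 73.8 dB SPL.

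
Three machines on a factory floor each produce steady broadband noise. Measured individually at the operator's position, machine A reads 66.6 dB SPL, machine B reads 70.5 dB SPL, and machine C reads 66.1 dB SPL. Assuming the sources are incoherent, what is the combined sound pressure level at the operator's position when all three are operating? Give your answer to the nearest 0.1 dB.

Uncorrelated sources add in intensity (power), not in dB.
L_total = 10·log₁₀(10^(66.6/10) + 10^(70.5/10) + 10^(66.1/10)) = 10·log₁₀(19860000) = 73.0 dB SPL.

73.0 dB SPL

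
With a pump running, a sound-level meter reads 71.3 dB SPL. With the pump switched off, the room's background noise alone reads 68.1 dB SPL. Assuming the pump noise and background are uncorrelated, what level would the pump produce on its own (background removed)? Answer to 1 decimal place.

68.5 dB SPL

Subtract intensities: L_src = 10·log₁₀(10^(L_total/10) − 10^(L_bg/10)).
L_src = 10·log₁₀(10^(71.3/10) − 10^(68.1/10)) = 10·log₁₀(7033000) = 68.5 dB SPL.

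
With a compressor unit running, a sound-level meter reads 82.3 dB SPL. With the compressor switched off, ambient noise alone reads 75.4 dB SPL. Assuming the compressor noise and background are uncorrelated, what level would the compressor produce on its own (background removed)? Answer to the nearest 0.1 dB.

81.3 dB SPL

Remove the background by subtracting linear intensities:
L_src = 10·log₁₀(10^(82.3/10) − 10^(75.4/10)) = 10·log₁₀(135200000) = 81.3 dB SPL.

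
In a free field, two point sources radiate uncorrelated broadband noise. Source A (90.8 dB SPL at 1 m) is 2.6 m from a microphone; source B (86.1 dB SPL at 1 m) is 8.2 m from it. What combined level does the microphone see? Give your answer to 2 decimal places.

At the listener: L_A = 90.8 − 20·log₁₀(2.6) = 82.501 dB; L_B = 86.1 − 20·log₁₀(8.2) = 67.824 dB.
Combined: 10·log₁₀(10^(82.501/10)+10^(67.824/10)) = 82.65 dB SPL.

82.65 dB SPL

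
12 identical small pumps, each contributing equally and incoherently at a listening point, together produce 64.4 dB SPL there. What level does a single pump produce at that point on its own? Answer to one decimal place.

12 equal incoherent sources add 10·log₁₀(12) = 10.79 dB over one source.
L_one = 64.4 − 10.79 = 53.6 dB SPL.

53.6 dB SPL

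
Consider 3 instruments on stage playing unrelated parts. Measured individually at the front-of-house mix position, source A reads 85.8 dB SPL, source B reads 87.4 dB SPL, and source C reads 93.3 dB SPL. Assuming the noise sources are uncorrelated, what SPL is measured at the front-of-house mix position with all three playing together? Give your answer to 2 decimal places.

94.87 dB SPL

Add the sources as powers (linear), then convert back to dB:
L_total = 10·log₁₀(10^(85.8/10) + 10^(87.4/10) + 10^(93.3/10)) = 10·log₁₀(3068000000) = 94.87 dB SPL.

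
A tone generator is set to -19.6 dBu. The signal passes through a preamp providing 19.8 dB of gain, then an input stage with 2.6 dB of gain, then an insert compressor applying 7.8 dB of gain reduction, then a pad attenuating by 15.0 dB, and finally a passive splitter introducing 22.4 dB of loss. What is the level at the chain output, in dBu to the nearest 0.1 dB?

-42.4 dBu

Gain stages sum in dB:
-19.6 + 19.8 + 2.6 − 7.8 − 15.0 − 22.4 = -42.4 dBu.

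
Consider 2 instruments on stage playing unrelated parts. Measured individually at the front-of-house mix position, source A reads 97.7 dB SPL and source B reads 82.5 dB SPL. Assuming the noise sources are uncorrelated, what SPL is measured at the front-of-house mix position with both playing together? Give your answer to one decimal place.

97.8 dB SPL

Incoherent sources sum as intensities:
L_total = 10·log₁₀(10^(97.7/10) + 10^(82.5/10)) = 10·log₁₀(6066000000) = 97.8 dB SPL.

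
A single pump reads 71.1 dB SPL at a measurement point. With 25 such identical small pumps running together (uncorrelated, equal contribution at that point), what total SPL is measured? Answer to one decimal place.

25 equal incoherent sources raise the level by 10·log₁₀(25) = 13.98 dB.
L_total = 71.1 + 13.98 = 85.1 dB SPL.

85.1 dB SPL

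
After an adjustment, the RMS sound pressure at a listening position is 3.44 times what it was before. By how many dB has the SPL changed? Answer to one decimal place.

Sound pressure is an amplitude quantity: ΔL = 20·log₁₀(p₂/p₁).
20·log₁₀(3.44) = 10.7 dB.

10.7 dB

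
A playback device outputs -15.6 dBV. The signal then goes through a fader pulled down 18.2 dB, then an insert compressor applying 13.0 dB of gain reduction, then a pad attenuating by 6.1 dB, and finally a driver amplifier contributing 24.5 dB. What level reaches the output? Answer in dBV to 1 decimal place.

-28.4 dBV

Gain stages sum in dB:
-15.6 − 18.2 − 13.0 − 6.1 + 24.5 = -28.4 dBV.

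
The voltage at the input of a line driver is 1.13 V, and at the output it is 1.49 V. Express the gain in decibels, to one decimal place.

Voltage is an amplitude quantity, so gain = 20·log₁₀(V_out/V_in).
20·log₁₀(1.49/1.13) = 20·log₁₀(1.319) = 2.4 dB.

2.4 dB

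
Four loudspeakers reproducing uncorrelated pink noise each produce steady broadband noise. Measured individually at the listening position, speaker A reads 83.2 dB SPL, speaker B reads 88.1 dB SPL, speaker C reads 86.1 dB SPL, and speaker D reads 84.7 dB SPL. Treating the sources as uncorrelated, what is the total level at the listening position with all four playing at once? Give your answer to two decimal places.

91.92 dB SPL

Add the sources as powers (linear), then convert back to dB:
L_total = 10·log₁₀(10^(83.2/10) + 10^(88.1/10) + 10^(86.1/10) + 10^(84.7/10)) = 10·log₁₀(1557000000) = 91.92 dB SPL.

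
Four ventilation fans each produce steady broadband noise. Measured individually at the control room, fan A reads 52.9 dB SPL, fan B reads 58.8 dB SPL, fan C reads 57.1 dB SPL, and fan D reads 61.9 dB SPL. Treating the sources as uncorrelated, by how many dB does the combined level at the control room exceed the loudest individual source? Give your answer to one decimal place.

Uncorrelated sources add in intensity (power), not in dB.
L_total = 10·log₁₀(10^(52.9/10) + 10^(58.8/10) + 10^(57.1/10) + 10^(61.9/10)) = 64.79 dB SPL.
Excess over the loudest (61.9 dB): 64.79 − 61.9 = 2.9 dB.

2.9 dB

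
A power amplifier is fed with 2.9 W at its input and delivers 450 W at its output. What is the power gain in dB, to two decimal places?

For a power ratio, dB = 10·log₁₀(P₂/P₁).
10·log₁₀(450/2.9) = 10·log₁₀(155.2) = 21.91 dB.

21.91 dB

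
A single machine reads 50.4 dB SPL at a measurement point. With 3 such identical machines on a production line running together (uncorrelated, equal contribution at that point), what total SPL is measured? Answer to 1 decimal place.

55.2 dB SPL

3 equal incoherent sources raise the level by 10·log₁₀(3) = 4.77 dB.
L_total = 50.4 + 4.77 = 55.2 dB SPL.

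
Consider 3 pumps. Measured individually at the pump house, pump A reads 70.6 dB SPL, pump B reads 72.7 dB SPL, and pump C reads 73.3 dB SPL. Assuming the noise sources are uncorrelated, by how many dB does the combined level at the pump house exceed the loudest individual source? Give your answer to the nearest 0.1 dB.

Incoherent sources sum as intensities:
L_total = 10·log₁₀(10^(70.6/10) + 10^(72.7/10) + 10^(73.3/10)) = 77.12 dB SPL.
Excess over the loudest (73.3 dB): 77.12 − 73.3 = 3.8 dB.

3.8 dB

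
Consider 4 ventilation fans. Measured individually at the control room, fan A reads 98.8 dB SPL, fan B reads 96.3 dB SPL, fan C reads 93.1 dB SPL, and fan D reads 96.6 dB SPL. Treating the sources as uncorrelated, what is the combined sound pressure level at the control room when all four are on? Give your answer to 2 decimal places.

Incoherent sources sum as intensities:
L_total = 10·log₁₀(10^(98.8/10) + 10^(96.3/10) + 10^(93.1/10) + 10^(96.6/10)) = 10·log₁₀(18464000000) = 102.66 dB SPL.

102.66 dB SPL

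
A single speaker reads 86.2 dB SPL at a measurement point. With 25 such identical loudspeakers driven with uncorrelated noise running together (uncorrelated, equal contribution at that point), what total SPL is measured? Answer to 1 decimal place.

100.2 dB SPL

25 equal incoherent sources raise the level by 10·log₁₀(25) = 13.98 dB.
L_total = 86.2 + 13.98 = 100.2 dB SPL.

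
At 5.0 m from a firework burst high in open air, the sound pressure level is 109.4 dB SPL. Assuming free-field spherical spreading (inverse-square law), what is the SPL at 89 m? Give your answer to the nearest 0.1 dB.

84.4 dB SPL

For a point source in a free field, ΔL = −20·log₁₀(d₂/d₁).
ΔL = −20·log₁₀(89/5.0) = -25.01 dB, so L₂ = 109.4 + (-25.01) = 84.4 dB SPL.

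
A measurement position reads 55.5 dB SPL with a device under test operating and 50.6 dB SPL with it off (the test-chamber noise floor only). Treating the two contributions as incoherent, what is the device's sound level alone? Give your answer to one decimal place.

53.8 dB SPL

Background correction is a power subtraction:
L_src = 10·log₁₀(10^(55.5/10) − 10^(50.6/10)) = 10·log₁₀(240000) = 53.8 dB SPL.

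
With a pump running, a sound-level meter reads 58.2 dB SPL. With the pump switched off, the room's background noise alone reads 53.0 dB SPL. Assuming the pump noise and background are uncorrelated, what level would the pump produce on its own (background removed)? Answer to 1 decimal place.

56.6 dB SPL

Remove the background by subtracting linear intensities:
L_src = 10·log₁₀(10^(58.2/10) − 10^(53.0/10)) = 10·log₁₀(461200) = 56.6 dB SPL.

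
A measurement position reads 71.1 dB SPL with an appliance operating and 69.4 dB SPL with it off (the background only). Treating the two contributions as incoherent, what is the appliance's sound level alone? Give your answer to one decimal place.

66.2 dB SPL

Remove the background by subtracting linear intensities:
L_src = 10·log₁₀(10^(71.1/10) − 10^(69.4/10)) = 10·log₁₀(4173000) = 66.2 dB SPL.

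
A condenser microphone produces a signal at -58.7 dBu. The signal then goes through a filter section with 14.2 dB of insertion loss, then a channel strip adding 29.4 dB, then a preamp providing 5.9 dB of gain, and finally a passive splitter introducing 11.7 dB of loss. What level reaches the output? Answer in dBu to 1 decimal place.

Gain stages sum in dB:
-58.7 − 14.2 + 29.4 + 5.9 − 11.7 = -49.3 dBu.

-49.3 dBu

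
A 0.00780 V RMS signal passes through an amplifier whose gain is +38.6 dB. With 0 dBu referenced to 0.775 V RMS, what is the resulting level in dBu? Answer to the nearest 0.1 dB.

-1.3 dBu

Input level: 20·log₁₀(0.00780/0.775) = -39.94 dBu.
Output: -39.94 + 38.6 = -1.3 dBu.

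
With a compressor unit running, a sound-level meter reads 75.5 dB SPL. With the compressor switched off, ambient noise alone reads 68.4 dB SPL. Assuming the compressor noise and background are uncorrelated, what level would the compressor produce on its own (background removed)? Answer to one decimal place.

74.6 dB SPL

Background correction is a power subtraction:
L_src = 10·log₁₀(10^(75.5/10) − 10^(68.4/10)) = 10·log₁₀(28560000) = 74.6 dB SPL.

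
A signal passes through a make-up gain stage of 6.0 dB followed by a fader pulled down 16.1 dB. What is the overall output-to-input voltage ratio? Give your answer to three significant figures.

Net gain = 6.0 + (−16.1) = -10.1 dB.
Voltage ratio = 10^(-10.1/20) = 0.313.

0.313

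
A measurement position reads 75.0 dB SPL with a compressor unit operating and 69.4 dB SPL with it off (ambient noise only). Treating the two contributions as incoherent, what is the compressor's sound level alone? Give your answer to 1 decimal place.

Remove the background by subtracting linear intensities:
L_src = 10·log₁₀(10^(75.0/10) − 10^(69.4/10)) = 10·log₁₀(22910000) = 73.6 dB SPL.

73.6 dB SPL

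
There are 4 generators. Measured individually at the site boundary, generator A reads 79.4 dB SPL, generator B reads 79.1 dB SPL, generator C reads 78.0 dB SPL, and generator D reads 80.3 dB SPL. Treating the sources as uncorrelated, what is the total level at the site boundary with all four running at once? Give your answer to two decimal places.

Add the sources as powers (linear), then convert back to dB:
L_total = 10·log₁₀(10^(79.4/10) + 10^(79.1/10) + 10^(78.0/10) + 10^(80.3/10)) = 10·log₁₀(338600000) = 85.30 dB SPL.

85.30 dB SPL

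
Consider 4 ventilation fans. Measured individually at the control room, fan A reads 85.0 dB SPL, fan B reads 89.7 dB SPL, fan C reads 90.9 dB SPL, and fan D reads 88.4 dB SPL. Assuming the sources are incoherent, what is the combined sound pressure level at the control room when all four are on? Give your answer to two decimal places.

Incoherent sources sum as intensities:
L_total = 10·log₁₀(10^(85.0/10) + 10^(89.7/10) + 10^(90.9/10) + 10^(88.4/10)) = 10·log₁₀(3172000000) = 95.01 dB SPL.

95.01 dB SPL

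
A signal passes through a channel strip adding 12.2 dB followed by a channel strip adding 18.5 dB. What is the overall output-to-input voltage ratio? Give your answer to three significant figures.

34.3

Net gain = 12.2 + 18.5 = 30.7 dB.
Voltage ratio = 10^(30.7/20) = 34.3.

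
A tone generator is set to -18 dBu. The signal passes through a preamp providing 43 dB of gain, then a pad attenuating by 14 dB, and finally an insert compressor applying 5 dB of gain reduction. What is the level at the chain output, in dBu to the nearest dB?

+6 dBu

In dB, series stages simply add:
-18 + 43 − 14 − 5 = +6 dBu.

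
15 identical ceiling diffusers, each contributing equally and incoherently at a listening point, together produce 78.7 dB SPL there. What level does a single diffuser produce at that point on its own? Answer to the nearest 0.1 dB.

66.9 dB SPL

15 equal incoherent sources add 10·log₁₀(15) = 11.76 dB over one source.
L_one = 78.7 − 11.76 = 66.9 dB SPL.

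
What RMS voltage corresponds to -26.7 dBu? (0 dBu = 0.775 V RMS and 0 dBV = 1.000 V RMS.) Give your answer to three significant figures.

0.0358 V

V = 0.775 V × 10^(-26.7/20).
= 0.775 × 0.04624 = 0.0358 V.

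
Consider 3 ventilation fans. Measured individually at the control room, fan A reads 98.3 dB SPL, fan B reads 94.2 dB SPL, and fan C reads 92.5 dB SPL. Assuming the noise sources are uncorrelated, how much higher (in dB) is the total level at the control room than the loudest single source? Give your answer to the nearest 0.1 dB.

2.2 dB

Uncorrelated sources add in intensity (power), not in dB.
L_total = 10·log₁₀(10^(98.3/10) + 10^(94.2/10) + 10^(92.5/10)) = 100.48 dB SPL.
Excess over the loudest (98.3 dB): 100.48 − 98.3 = 2.2 dB.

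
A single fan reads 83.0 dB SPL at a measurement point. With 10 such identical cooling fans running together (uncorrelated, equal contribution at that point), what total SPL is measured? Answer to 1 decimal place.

10 equal incoherent sources raise the level by 10·log₁₀(10) = 10.00 dB.
L_total = 83.0 + 10.00 = 93.0 dB SPL.

93.0 dB SPL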